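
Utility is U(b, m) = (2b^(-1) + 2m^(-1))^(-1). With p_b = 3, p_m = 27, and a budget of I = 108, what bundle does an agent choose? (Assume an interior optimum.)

For CES with ρ = -1, MRS = (m/b)^2.
Tangency: set MRS = p_b/p_m = 3/27 = 1/9.
So (m/b)^2 = 1/9; taking the square root, m/b = 1/3, i.e. m = (1/3)·b.
Substitute into the budget 3·b + 27·m = 108: 12·b = 108, so b* = 9 and m* = (1/3)·9 = 3.

b* = 9, m* = 3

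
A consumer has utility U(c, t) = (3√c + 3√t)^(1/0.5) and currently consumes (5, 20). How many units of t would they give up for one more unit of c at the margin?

MRS = 2

For CES with ρ = 0.5, MRS = √(t/c).
At (5, 20): MRS = 2.
That is, one extra unit of c is worth 2 units of t at the margin.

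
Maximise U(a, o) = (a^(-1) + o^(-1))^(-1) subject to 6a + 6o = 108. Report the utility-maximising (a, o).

a* = 9, o* = 9

For CES with ρ = -1, MRS = (o/a)^2.
Tangency: set MRS = p_a/p_o = 6/6 = 1.
So (o/a)^2 = 1; taking the square root, o/a = 1, i.e. o = a.
Substitute into the budget 6·a + 6·o = 108: 12·a = 108, so a* = 9 and o* = 9.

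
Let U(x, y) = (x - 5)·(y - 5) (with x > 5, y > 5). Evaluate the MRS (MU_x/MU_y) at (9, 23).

MRS = 4.5

MU_x = (y−5), MU_y = (x−5).
MRS = (y−5)/(x−5).
At (9, 23): MRS = 4.5.
The indifference curve has slope −4.5 at this bundle.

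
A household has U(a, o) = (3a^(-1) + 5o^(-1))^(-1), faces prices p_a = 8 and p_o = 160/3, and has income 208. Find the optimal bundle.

a* = 6, o* = 3

For CES with ρ = -1, MRS = (3/5)·(o/a)^2.
Tangency: set MRS = p_a/p_o = 8/(160/3) = 0.15.
So (o/a)^2 = 0.25; taking the square root, o/a = 0.5, i.e. o = 0.5·a.
Substitute into the budget 8·a + (160/3)·o = 208: (104/3)·a = 208, so a* = 6 and o* = 0.5·6 = 3.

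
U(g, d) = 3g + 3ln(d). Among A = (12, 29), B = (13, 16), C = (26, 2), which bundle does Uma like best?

Evaluate utility at each bundle:
U(A) = 46.102.
U(B) = 47.318.
U(C) = 80.079.
Highest utility is C, so C ≻ B ≻ A.

Bundle C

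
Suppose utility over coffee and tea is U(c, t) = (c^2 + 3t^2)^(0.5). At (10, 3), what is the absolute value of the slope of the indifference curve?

MRS = 10/9

For CES with ρ = 2, MRS = (1/3)·(t/c)^(-1).
At (10, 3): MRS = 10/9.
That is, one extra unit of c is worth 10/9 units of t at the margin.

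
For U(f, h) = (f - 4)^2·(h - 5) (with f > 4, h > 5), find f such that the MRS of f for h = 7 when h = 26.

MU_f = 2·(f−4)·(h−5), MU_h = (f−4)^2.
MRS = (2/1)·(h−5)/(f−4).
Substitute h = 26: MRS = 42/(f − 4). Setting this equal to 7 gives f − 4 = 42/7 = 6, so f = 10.

f = 10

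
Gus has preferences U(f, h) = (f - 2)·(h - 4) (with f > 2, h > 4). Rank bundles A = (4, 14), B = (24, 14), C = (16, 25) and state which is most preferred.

Evaluate utility at each bundle:
U(A) = 20.
U(B) = 220.
U(C) = 294.
Highest utility is C, so C ≻ B ≻ A.

Bundle C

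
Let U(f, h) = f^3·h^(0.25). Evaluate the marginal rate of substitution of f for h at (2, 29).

MRS = 174

MU_f = 3·f^2·h^(0.25) and MU_h = 0.25·f^3·h^(-0.75).
MRS = MU_f/MU_h = (12)·h/f.
At (2, 29): MRS = 174.
The indifference curve has slope −174 at this bundle.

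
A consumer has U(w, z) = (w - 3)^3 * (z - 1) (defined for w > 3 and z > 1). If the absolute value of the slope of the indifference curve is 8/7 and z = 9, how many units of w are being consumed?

w = 24

MU_w = 3·(w−3)^2·(z−1), MU_z = (w−3)^3.
MRS = (3/1)·(z−1)/(w−3).
Substitute z = 9: MRS = 24/(w − 3). Setting this equal to 8/7 gives w − 3 = 24/(8/7) = 21, so w = 24.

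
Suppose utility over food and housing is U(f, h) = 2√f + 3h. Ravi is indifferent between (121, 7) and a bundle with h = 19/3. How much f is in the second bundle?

f = 144

U(121, 7) = 43.
Set U(f, 19/3) = 43 and solve.
With h = 19/3: 2√f = 43 − 3·19/3 = 24, so √f = 12 and f = 144.
Check: U(144, 19/3) = 43.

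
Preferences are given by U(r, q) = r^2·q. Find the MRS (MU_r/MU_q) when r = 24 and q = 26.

MU_r = 2·r·q and MU_q = r^2.
MRS = MU_r/MU_q = (2/1)·q/r.
At (24, 26): MRS = 13/6.
The indifference curve has slope −13/6 at this bundle.

MRS = 13/6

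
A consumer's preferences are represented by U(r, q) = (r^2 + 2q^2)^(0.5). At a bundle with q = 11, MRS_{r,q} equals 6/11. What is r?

r = 12

For CES with ρ = 2, MRS = (1/2)·(q/r)^(-1).
Setting (1/2)·(11/r)^(-1) = 6/11 gives (11/r)^(-1) = 12/11, so 11/r = 11/12 and r = 12.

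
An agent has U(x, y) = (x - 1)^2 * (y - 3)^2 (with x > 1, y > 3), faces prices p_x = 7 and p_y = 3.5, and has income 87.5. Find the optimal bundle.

MU_x = 2·(x−1)·(y−3)^2, MU_y = 2·(x−1)^2·(y−3).
MRS = (y−3)/(x−1).
Tangency: set MRS = p_x/p_y = 7/3.5 = 2.
So (y − 3)/(x − 1) = 2, i.e. (y − 3) = 2·(x − 1).
Rewrite the budget in excess-of-subsistence terms: 7·(x − 1) + 3.5·(y − 3) = 87.5 − 7·1 − 3.5·3 = 70.
Substituting, 14·(x − 1) = 70, so x − 1 = 5 and x* = 6.
Then y − 3 = 2·5 = 10, so y* = 13.

x* = 6, y* = 13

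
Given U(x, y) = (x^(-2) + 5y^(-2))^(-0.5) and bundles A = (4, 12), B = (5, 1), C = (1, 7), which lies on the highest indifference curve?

Evaluate utility at each bundle:
U(A) = 3.207.
U(B) = 0.445.
U(C) = 0.953.
Highest utility is A, so A ≻ C ≻ B.

Bundle A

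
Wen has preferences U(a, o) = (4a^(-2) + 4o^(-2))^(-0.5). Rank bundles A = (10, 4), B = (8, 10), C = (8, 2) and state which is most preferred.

Evaluate utility at each bundle:
U(A) = 1.857.
U(B) = 3.123.
U(C) = 0.970.
Highest utility is B, so B ≻ A ≻ C.

Bundle B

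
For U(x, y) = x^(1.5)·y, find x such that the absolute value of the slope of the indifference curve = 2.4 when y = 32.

MU_x = 1.5·√x·y and MU_y = x^(1.5).
MRS = MU_x/MU_y = (1.5)·y/x.
Substitute y = 32: MRS = 48/x. Setting 48/x = 2.4 gives x = 48/2.4 = 20.

x = 20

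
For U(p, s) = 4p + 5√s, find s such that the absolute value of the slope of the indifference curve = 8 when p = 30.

s = 25

MU_p = 4, MU_s = 5/(2√s).
MRS = 4 ÷ (5/(2√s)).
MRS depends only on s: 1.6·√s = 8 ⇒ √s = 8/1.6 = 5 ⇒ s = 25.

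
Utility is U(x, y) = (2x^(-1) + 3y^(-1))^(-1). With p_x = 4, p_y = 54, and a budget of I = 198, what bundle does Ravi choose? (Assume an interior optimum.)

For CES with ρ = -1, MRS = (2/3)·(y/x)^2.
Tangency: set MRS = p_x/p_y = 4/54 = 2/27.
So (y/x)^2 = 1/9; taking the square root, y/x = 1/3, i.e. y = (1/3)·x.
Substitute into the budget 4·x + 54·y = 198: 22·x = 198, so x* = 9 and y* = (1/3)·9 = 3.

x* = 9, y* = 3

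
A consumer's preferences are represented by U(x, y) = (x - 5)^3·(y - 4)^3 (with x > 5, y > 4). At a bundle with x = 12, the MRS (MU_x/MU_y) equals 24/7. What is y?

y = 28

MU_x = 3·(x−5)^2·(y−4)^3, MU_y = 3·(x−5)^3·(y−4)^2.
MRS = (y−4)/(x−5).
Substitute x = 12: MRS = (y − 4)/7. Setting this equal to 24/7 gives y − 4 = (24/7)·7 = 24, so y = 28.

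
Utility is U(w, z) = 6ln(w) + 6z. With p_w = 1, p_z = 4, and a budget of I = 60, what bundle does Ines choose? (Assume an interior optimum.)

w* = 4, z* = 14

MU_w = 6/w, MU_z = 6.
MRS = 6/w ÷ 6.
Tangency: set MRS = p_w/p_z = 1/4 = 0.25.
MRS depends only on w: 1/w = 0.25 ⇒ w* = 1/0.25 = 4.
From the budget, 4·z = 60 − 1·4 = 56, so z* = 14.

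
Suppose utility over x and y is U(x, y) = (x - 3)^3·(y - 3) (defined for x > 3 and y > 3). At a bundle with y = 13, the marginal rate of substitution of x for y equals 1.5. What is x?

x = 23

MU_x = 3·(x−3)^2·(y−3), MU_y = (x−3)^3.
MRS = (3/1)·(y−3)/(x−3).
Substitute y = 13: MRS = 30/(x − 3). Setting this equal to 1.5 gives x − 3 = 30/1.5 = 20, so x = 23.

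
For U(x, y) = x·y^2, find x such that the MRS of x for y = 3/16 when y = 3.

x = 8

MU_x = y^2 and MU_y = 2·x·y.
MRS = MU_x/MU_y = (1/2)·y/x.
Substitute y = 3: MRS = 1.5/x. Setting 1.5/x = 3/16 gives x = 1.5/(3/16) = 8.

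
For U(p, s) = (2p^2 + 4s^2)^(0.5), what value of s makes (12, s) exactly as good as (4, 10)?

U depends on (p, s) only through S = 2p^2 + 4s^2, so equal utility means equal S. At (4, 10): S = 432.
With p = 12: 2·12^2 = 288, so 4s^2 = 432 − 288 = 144, i.e. s^2 = 36.
Hence s = √36 = 6.
Check: U(12, 6) = 20.7846.

s = 6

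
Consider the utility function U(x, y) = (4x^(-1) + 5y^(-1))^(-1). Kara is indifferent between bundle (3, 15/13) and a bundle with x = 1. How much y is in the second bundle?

y = 3

U depends on (x, y) only through S = 4x^(-1) + 5y^(-1), so equal utility means equal S. At (3, 15/13): S = 17/3.
With x = 1: 4·1^(-1) = 4, so 5y^(-1) = 17/3 − 4 = 5/3, i.e. y^(-1) = 1/3.
Hence y = 1/(1/3) = 3.
Check: U(1, 3) = 0.1765.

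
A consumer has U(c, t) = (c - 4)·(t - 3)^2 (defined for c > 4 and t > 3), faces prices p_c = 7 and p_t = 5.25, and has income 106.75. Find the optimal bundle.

c* = 7, t* = 11

MU_c = (t−3)^2, MU_t = 2·(c−4)·(t−3).
MRS = (1/2)·(t−3)/(c−4).
Tangency: set MRS = p_c/p_t = 7/5.25 = 4/3.
So (1/2)·(t − 3)/(c − 4) = 4/3, i.e. (t − 3) = (8/3)·(c − 4).
Rewrite the budget in excess-of-subsistence terms: 7·(c − 4) + 5.25·(t − 3) = 106.75 − 7·4 − 5.25·3 = 63.
Substituting, 21·(c − 4) = 63, so c − 4 = 3 and c* = 7.
Then t − 3 = (8/3)·3 = 8, so t* = 11.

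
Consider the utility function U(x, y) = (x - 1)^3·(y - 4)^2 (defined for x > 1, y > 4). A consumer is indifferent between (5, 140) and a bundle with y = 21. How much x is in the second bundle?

U(5, 140) = 1183744.
Set U(x, 21) = 1183744 and solve.
With y = 21: (21 − 4)^2 = 289, so (x − 1)^3 = 1183744/289 = 4096.
Taking the cube root (with x > 1): x − 1 = 16, so x = 17.
Check: U(17, 21) = 1183744.

x = 17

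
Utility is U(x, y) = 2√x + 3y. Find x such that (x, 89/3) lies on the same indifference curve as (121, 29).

x = 100

U(121, 29) = 109.
Set U(x, 89/3) = 109 and solve.
With y = 89/3: 2√x = 109 − 3·89/3 = 20, so √x = 10 and x = 100.
Check: U(100, 89/3) = 109.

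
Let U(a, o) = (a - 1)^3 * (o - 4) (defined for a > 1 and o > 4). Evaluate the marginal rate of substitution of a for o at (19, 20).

MU_a = 3·(a−1)^2·(o−4), MU_o = (a−1)^3.
MRS = (3/1)·(o−4)/(a−1).
At (19, 20): MRS = 8/3.
So at (19, 20) the consumer would give up 8/3 units of o for one more unit of a.

MRS = 8/3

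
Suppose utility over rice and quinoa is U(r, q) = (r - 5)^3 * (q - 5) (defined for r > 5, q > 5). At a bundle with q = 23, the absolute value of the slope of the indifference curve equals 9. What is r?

r = 11

MU_r = 3·(r−5)^2·(q−5), MU_q = (r−5)^3.
MRS = (3/1)·(q−5)/(r−5).
Substitute q = 23: MRS = 54/(r − 5). Setting this equal to 9 gives r − 5 = 54/9 = 6, so r = 11.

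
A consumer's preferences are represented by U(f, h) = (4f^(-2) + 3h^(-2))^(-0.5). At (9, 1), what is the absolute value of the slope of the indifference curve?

For CES with ρ = -2, MRS = (4/3)·(h/f)^3.
At (9, 1): MRS = 4/2187.
The indifference curve has slope −4/2187 at this bundle.

MRS = 4/2187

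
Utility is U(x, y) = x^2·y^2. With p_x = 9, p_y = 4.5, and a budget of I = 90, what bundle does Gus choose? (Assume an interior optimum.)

MU_x = 2·x·y^2 and MU_y = 2·x^2·y.
MRS = MU_x/MU_y = y/x.
Tangency: set MRS = p_x/p_y = 9/4.5 = 2.
So y/x = 2, i.e. y = 2·x.
Substitute into the budget 9·x + 4.5·y = 90: 18·x = 90, so x* = 5.
Then y* = 2·5 = 10.

x* = 5, y* = 10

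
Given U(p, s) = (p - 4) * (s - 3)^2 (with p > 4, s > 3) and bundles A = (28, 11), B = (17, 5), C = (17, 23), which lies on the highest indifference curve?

Evaluate utility at each bundle:
U(A) = 1536.
U(B) = 52.
U(C) = 5200.
Highest utility is C, so C ≻ A ≻ B.

Bundle C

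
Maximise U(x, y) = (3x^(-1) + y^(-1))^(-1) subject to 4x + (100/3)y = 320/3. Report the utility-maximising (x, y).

x* = 10, y* = 2

For CES with ρ = -1, MRS = (3/1)·(y/x)^2.
Tangency: set MRS = p_x/p_y = 4/(100/3) = 3/25.
So (y/x)^2 = 1/25; taking the square root, y/x = 0.2, i.e. y = 0.2·x.
Substitute into the budget 4·x + (100/3)·y = 320/3: (32/3)·x = 320/3, so x* = 10 and y* = 0.2·10 = 2.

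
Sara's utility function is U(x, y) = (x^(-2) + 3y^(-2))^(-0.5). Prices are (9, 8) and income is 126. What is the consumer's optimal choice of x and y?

For CES with ρ = -2, MRS = (1/3)·(y/x)^3.
Tangency: set MRS = p_x/p_y = 9/8 = 1.125.
So (y/x)^3 = 3.375; taking the cube root, y/x = 1.5, i.e. y = 1.5·x.
Substitute into the budget 9·x + 8·y = 126: 21·x = 126, so x* = 6 and y* = 1.5·6 = 9.

x* = 6, y* = 9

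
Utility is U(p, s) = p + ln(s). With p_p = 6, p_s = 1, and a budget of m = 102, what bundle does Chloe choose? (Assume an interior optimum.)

MU_p = 1, MU_s = 1/s.
MRS = 1 ÷ (1/s).
Tangency: set MRS = p_p/p_s = 6/1 = 6.
MRS depends only on s: s = 6 ⇒ s* = 6.
From the budget, 6·p = 102 − 1·6 = 96, so p* = 16.

p* = 16, s* = 6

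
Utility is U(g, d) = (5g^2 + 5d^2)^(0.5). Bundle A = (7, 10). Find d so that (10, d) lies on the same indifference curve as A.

U depends on (g, d) only through S = 5g^2 + 5d^2, so equal utility means equal S. At (7, 10): S = 745.
With g = 10: 5·10^2 = 500, so 5d^2 = 745 − 500 = 245, i.e. d^2 = 49.
Hence d = √49 = 7.
Check: U(10, 7) = 27.2947.

d = 7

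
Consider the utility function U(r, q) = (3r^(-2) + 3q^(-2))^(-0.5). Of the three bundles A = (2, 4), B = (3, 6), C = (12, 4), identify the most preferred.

Evaluate utility at each bundle:
U(A) = 1.033.
U(B) = 1.549.
U(C) = 2.191.
Highest utility is C, so C ≻ B ≻ A.

Bundle C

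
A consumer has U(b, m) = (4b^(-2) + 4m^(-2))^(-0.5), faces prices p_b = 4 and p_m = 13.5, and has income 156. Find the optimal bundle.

For CES with ρ = -2, MRS = (m/b)^3.
Tangency: set MRS = p_b/p_m = 4/13.5 = 8/27.
So (m/b)^3 = 8/27; taking the cube root, m/b = 2/3, i.e. m = (2/3)·b.
Substitute into the budget 4·b + 13.5·m = 156: 13·b = 156, so b* = 12 and m* = (2/3)·12 = 8.

b* = 12, m* = 8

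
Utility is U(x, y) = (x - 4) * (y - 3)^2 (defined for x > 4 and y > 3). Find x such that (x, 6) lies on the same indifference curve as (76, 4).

U(76, 4) = 72.
Set U(x, 6) = 72 and solve.
With y = 6: (6 − 3)^2 = 9, so (x − 4) = 72/9 = 8.
So x = 4 + 8 = 12.
Check: U(12, 6) = 72.

x = 12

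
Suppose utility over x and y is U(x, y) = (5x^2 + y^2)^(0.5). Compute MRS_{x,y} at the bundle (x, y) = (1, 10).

MRS = 0.5

For CES with ρ = 2, MRS = (5/1)·(y/x)^(-1).
At (1, 10): MRS = 0.5.
So at (1, 10) the consumer would give up 0.5 units of y for one more unit of x.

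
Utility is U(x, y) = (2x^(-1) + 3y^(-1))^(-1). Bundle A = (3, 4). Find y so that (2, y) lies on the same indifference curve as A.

U depends on (x, y) only through S = 2x^(-1) + 3y^(-1), so equal utility means equal S. At (3, 4): S = 17/12.
With x = 2: 2·2^(-1) = 1, so 3y^(-1) = 17/12 − 1 = 5/12, i.e. y^(-1) = 5/36.
Hence y = 1/(5/36) = 7.2.
Check: U(2, 7.2) = 0.7059.

y = 7.2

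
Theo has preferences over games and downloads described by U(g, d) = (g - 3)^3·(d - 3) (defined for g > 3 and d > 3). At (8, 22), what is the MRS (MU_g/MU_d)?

MU_g = 3·(g−3)^2·(d−3), MU_d = (g−3)^3.
MRS = (3/1)·(d−3)/(g−3).
At (8, 22): MRS = 11.4.
So at (8, 22) the consumer would give up 11.4 units of d for one more unit of g.

MRS = 11.4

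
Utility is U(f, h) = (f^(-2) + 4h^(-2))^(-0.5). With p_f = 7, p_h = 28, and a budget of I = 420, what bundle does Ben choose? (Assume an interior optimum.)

For CES with ρ = -2, MRS = (1/4)·(h/f)^3.
Tangency: set MRS = p_f/p_h = 7/28 = 0.25.
So (h/f)^3 = 1; taking the cube root, h/f = 1, i.e. h = f.
Substitute into the budget 7·f + 28·h = 420: 35·f = 420, so f* = 12 and h* = 12.

f* = 12, h* = 12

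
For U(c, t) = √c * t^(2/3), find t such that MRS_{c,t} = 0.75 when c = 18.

MU_c = 0.5·c^(-0.5)·t^(2/3) and MU_t = 2/3·√c·t^(-1/3).
MRS = MU_c/MU_t = (0.75)·t/c.
Substitute c = 18: MRS = t/24. Setting t/24 = 0.75 gives t = 0.75·24 = 18.

t = 18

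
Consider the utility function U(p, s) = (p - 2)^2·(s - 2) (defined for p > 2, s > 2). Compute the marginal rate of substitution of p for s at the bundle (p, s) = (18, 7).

MU_p = 2·(p−2)·(s−2), MU_s = (p−2)^2.
MRS = (2/1)·(s−2)/(p−2).
At (18, 7): MRS = 0.625.
So at (18, 7) the consumer would give up 0.625 units of s for one more unit of p.

MRS = 0.625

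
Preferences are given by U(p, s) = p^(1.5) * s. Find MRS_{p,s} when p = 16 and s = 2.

MU_p = 1.5·√p·s and MU_s = p^(1.5).
MRS = MU_p/MU_s = (1.5)·s/p.
At (16, 2): MRS = 3/16.
The indifference curve has slope −3/16 at this bundle.

MRS = 3/16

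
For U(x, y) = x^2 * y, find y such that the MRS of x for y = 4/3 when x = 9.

MU_x = 2·x·y and MU_y = x^2.
MRS = MU_x/MU_y = (2/1)·y/x.
Substitute x = 9: MRS = y/4.5. Setting y/4.5 = 4/3 gives y = (4/3)·4.5 = 6.

y = 6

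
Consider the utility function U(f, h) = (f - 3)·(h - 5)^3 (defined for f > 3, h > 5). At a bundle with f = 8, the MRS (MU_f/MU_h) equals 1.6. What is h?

h = 29

MU_f = (h−5)^3, MU_h = 3·(f−3)·(h−5)^2.
MRS = (1/3)·(h−5)/(f−3).
Substitute f = 8: MRS = (h − 5)/15. Setting this equal to 1.6 gives h − 5 = 1.6·15 = 24, so h = 29.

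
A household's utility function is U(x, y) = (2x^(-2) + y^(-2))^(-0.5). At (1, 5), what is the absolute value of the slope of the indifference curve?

For CES with ρ = -2, MRS = (2/1)·(y/x)^3.
At (1, 5): MRS = 250.
So at (1, 5) the consumer would give up 250 units of y for one more unit of x.

MRS = 250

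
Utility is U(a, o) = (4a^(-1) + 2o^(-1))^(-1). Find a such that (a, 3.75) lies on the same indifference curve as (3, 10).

U depends on (a, o) only through S = 4a^(-1) + 2o^(-1), so equal utility means equal S. At (3, 10): S = 23/15.
With o = 3.75: 2·3.75^(-1) = 8/15, so 4a^(-1) = 23/15 − 8/15 = 1, i.e. a^(-1) = 0.25.
Hence a = 1/0.25 = 4.
Check: U(4, 3.75) = 0.6522.

a = 4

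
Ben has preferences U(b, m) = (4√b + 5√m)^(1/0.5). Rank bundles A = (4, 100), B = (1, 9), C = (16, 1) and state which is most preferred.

Evaluate utility at each bundle:
U(A) = 3364.000.
U(B) = 361.000.
U(C) = 441.000.
Highest utility is A, so A ≻ C ≻ B.

Bundle A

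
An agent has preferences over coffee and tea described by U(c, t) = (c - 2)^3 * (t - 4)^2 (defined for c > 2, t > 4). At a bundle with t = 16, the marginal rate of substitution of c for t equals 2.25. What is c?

c = 10

MU_c = 3·(c−2)^2·(t−4)^2, MU_t = 2·(c−2)^3·(t−4).
MRS = (3/2)·(t−4)/(c−2).
Substitute t = 16: MRS = 18/(c − 2). Setting this equal to 2.25 gives c − 2 = 18/2.25 = 8, so c = 10.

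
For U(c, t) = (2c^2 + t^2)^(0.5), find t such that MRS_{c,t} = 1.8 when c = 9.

For CES with ρ = 2, MRS = (2/1)·(t/c)^(-1).
Setting (2/1)·(t/9)^(-1) = 1.8 gives (t/9)^(-1) = 0.9, so t/9 = 10/9 and t = 10.

t = 10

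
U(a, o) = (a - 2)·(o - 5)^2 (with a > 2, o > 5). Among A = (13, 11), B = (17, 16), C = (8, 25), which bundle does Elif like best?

Evaluate utility at each bundle:
U(A) = 396.
U(B) = 1815.
U(C) = 2400.
Highest utility is C, so C ≻ B ≻ A.

Bundle C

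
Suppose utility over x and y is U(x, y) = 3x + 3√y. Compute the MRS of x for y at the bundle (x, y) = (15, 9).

MRS = 6

MU_x = 3, MU_y = 3/(2√y).
MRS = 3 ÷ (3/(2√y)).
At (15, 9): MRS = 6.
So at (15, 9) the consumer would give up 6 units of y for one more unit of x.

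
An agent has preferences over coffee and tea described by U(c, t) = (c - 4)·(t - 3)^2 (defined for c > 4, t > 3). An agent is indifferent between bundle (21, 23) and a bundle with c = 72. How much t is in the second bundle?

t = 13

U(21, 23) = 6800.
Set U(72, t) = 6800 and solve.
With c = 72: (72 − 4) = 68, so (t − 3)^2 = 6800/68 = 100.
Taking the square root (with t > 3): t − 3 = 10, so t = 13.
Check: U(72, 13) = 6800.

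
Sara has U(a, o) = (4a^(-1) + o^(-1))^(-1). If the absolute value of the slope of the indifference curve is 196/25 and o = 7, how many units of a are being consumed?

a = 5

For CES with ρ = -1, MRS = (4/1)·(o/a)^2.
Setting (4/1)·(7/a)^2 = 196/25 gives (7/a)^2 = 49/25, so 7/a = 1.4 and a = 5.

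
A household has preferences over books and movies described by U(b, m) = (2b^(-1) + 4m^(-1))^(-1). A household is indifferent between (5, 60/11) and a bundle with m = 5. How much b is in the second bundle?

b = 6

U depends on (b, m) only through S = 2b^(-1) + 4m^(-1), so equal utility means equal S. At (5, 60/11): S = 17/15.
With m = 5: 4·5^(-1) = 0.8, so 2b^(-1) = 17/15 − 0.8 = 1/3, i.e. b^(-1) = 1/6.
Hence b = 1/(1/6) = 6.
Check: U(6, 5) = 0.8824.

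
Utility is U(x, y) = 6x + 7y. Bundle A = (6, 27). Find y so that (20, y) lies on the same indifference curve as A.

y = 15

U(6, 27) = 225.
Set U(20, y) = 225 and solve.
6·20 + 7y = 225 ⇒ 7y = 105 ⇒ y = 15.
Check: U(20, 15) = 225.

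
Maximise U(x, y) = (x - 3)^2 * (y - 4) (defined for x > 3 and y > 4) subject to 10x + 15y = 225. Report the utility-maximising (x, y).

x* = 12, y* = 7

MU_x = 2·(x−3)·(y−4), MU_y = (x−3)^2.
MRS = (2/1)·(y−4)/(x−3).
Tangency: set MRS = p_x/p_y = 10/15 = 2/3.
So (2/1)·(y − 4)/(x − 3) = 2/3, i.e. (y − 4) = (1/3)·(x − 3).
Rewrite the budget in excess-of-subsistence terms: 10·(x − 3) + 15·(y − 4) = 225 − 10·3 − 15·4 = 135.
Substituting, 15·(x − 3) = 135, so x − 3 = 9 and x* = 12.
Then y − 4 = (1/3)·9 = 3, so y* = 7.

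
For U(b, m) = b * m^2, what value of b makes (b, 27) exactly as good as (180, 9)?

b = 20

U(180, 9) = 14580.
Set U(b, 27) = 14580 and solve.
With m = 27: 27^2 = 729, so b = 14580/729 = 20.
Check: U(20, 27) = 14580.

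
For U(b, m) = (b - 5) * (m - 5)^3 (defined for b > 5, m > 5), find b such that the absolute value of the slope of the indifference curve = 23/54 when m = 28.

b = 23

MU_b = (m−5)^3, MU_m = 3·(b−5)·(m−5)^2.
MRS = (1/3)·(m−5)/(b−5).
Substitute m = 28: MRS = (23/3)/(b − 5). Setting this equal to 23/54 gives b − 5 = (23/3)/(23/54) = 18, so b = 23.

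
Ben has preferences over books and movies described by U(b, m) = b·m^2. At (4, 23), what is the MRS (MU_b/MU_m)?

MU_b = m^2 and MU_m = 2·b·m.
MRS = MU_b/MU_m = (1/2)·m/b.
At (4, 23): MRS = 2.875.
That is, one extra unit of b is worth 2.875 units of m at the margin.

MRS = 2.875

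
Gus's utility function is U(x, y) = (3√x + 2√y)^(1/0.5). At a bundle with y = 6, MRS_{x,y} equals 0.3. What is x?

x = 150

For CES with ρ = 0.5, MRS = (3/2)·√(y/x).
Setting (3/2)·√(6/x) = 0.3 gives √(6/x) = 0.2, so 6/x = 1/25 and x = 150.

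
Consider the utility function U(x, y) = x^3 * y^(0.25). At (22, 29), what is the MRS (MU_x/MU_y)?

MU_x = 3·x^2·y^(0.25) and MU_y = 0.25·x^3·y^(-0.75).
MRS = MU_x/MU_y = (12)·y/x.
At (22, 29): MRS = 174/11.
That is, one extra unit of x is worth 174/11 units of y at the margin.

MRS = 174/11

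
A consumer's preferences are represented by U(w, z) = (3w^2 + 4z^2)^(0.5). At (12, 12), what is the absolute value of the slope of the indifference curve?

MRS = 0.75

For CES with ρ = 2, MRS = (3/4)·(z/w)^(-1).
At (12, 12): MRS = 0.75.
The indifference curve has slope −0.75 at this bundle.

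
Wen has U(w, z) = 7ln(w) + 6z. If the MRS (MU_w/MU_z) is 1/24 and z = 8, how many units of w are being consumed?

MU_w = 7/w, MU_z = 6.
MRS = 7/w ÷ 6.
MRS depends only on w: (7/6)/w = 1/24 ⇒ w = (7/6)/(1/24) = 28.

w = 28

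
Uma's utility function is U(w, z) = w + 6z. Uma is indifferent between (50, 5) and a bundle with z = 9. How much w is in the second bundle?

U(50, 5) = 80.
Set U(w, 9) = 80 and solve.
w + 6·9 = 80 ⇒ w = 26 ⇒ w = 26.
Check: U(26, 9) = 80.

w = 26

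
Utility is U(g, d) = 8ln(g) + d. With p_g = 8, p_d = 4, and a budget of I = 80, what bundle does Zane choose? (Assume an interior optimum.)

g* = 4, d* = 12

MU_g = 8/g, MU_d = 1.
MRS = 8/g ÷ 1.
Tangency: set MRS = p_g/p_d = 8/4 = 2.
MRS depends only on g: 8/g = 2 ⇒ g* = 8/2 = 4.
From the budget, 4·d = 80 − 8·4 = 48, so d* = 12.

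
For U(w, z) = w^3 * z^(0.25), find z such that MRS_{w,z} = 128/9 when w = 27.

z = 32

MU_w = 3·w^2·z^(0.25) and MU_z = 0.25·w^3·z^(-0.75).
MRS = MU_w/MU_z = (12)·z/w.
Substitute w = 27: MRS = z/2.25. Setting z/2.25 = 128/9 gives z = (128/9)·2.25 = 32.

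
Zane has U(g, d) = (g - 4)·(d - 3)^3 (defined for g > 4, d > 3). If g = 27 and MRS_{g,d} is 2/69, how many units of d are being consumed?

MU_g = (d−3)^3, MU_d = 3·(g−4)·(d−3)^2.
MRS = (1/3)·(d−3)/(g−4).
Substitute g = 27: MRS = (d − 3)/69. Setting this equal to 2/69 gives d − 3 = (2/69)·69 = 2, so d = 5.

d = 5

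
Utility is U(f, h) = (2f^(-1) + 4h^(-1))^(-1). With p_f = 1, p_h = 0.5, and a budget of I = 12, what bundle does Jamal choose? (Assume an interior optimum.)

f* = 6, h* = 12

For CES with ρ = -1, MRS = (2/4)·(h/f)^2.
Tangency: set MRS = p_f/p_h = 1/0.5 = 2.
So (h/f)^2 = 4; taking the square root, h/f = 2, i.e. h = 2·f.
Substitute into the budget 1·f + 0.5·h = 12: 2·f = 12, so f* = 6 and h* = 2·6 = 12.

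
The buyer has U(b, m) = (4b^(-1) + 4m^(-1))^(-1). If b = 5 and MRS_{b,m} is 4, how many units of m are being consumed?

m = 10

For CES with ρ = -1, MRS = (m/b)^2.
Setting (m/5)^2 = 4 gives m/5 = 2 and m = 10.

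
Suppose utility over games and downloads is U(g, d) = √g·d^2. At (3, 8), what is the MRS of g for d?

MRS = 2/3

MU_g = 0.5·g^(-0.5)·d^2 and MU_d = 2·√g·d.
MRS = MU_g/MU_d = (0.25)·d/g.
At (3, 8): MRS = 2/3.
That is, one extra unit of g is worth 2/3 units of d at the margin.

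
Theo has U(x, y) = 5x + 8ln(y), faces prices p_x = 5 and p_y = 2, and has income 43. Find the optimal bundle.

x* = 7, y* = 4

MU_x = 5, MU_y = 8/y.
MRS = 5 ÷ (8/y).
Tangency: set MRS = p_x/p_y = 5/2 = 2.5.
MRS depends only on y: 0.625·y = 2.5 ⇒ y* = 2.5/0.625 = 4.
From the budget, 5·x = 43 − 2·4 = 35, so x* = 7.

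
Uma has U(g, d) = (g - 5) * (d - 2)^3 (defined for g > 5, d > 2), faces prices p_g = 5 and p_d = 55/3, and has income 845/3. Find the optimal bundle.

g* = 16, d* = 11

MU_g = (d−2)^3, MU_d = 3·(g−5)·(d−2)^2.
MRS = (1/3)·(d−2)/(g−5).
Tangency: set MRS = p_g/p_d = 5/(55/3) = 3/11.
So (1/3)·(d − 2)/(g − 5) = 3/11, i.e. (d − 2) = (9/11)·(g − 5).
Rewrite the budget in excess-of-subsistence terms: 5·(g − 5) + (55/3)·(d − 2) = 845/3 − 5·5 − (55/3)·2 = 220.
Substituting, 20·(g − 5) = 220, so g − 5 = 11 and g* = 16.
Then d − 2 = (9/11)·11 = 9, so d* = 11.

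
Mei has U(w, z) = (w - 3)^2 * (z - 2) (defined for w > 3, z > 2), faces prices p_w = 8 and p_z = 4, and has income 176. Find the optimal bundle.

MU_w = 2·(w−3)·(z−2), MU_z = (w−3)^2.
MRS = (2/1)·(z−2)/(w−3).
Tangency: set MRS = p_w/p_z = 8/4 = 2.
So (2/1)·(z − 2)/(w − 3) = 2, i.e. (z − 2) = (w − 3).
Rewrite the budget in excess-of-subsistence terms: 8·(w − 3) + 4·(z − 2) = 176 − 8·3 − 4·2 = 144.
Substituting, 12·(w − 3) = 144, so w − 3 = 12 and w* = 15.
Then z − 2 = 12, so z* = 14.

w* = 15, z* = 14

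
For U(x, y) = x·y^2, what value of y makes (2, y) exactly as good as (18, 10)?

y = 30

U(18, 10) = 1800.
Set U(2, y) = 1800 and solve.
With x = 2: y^2 = 1800/2 = 900; taking the square root, y = 30.
Check: U(2, 30) = 1800.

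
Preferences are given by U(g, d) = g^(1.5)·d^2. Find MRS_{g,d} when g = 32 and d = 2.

MU_g = 1.5·√g·d^2 and MU_d = 2·g^(1.5)·d.
MRS = MU_g/MU_d = (0.75)·d/g.
At (32, 2): MRS = 3/64.
So at (32, 2) the consumer would give up 3/64 units of d for one more unit of g.

MRS = 3/64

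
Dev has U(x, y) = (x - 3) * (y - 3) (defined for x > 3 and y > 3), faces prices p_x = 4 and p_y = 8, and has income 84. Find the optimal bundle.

x* = 9, y* = 6

MU_x = (y−3), MU_y = (x−3).
MRS = (y−3)/(x−3).
Tangency: set MRS = p_x/p_y = 4/8 = 0.5.
So (y − 3)/(x − 3) = 0.5, i.e. (y − 3) = 0.5·(x − 3).
Rewrite the budget in excess-of-subsistence terms: 4·(x − 3) + 8·(y − 3) = 84 − 4·3 − 8·3 = 48.
Substituting, 8·(x − 3) = 48, so x − 3 = 6 and x* = 9.
Then y − 3 = 0.5·6 = 3, so y* = 6.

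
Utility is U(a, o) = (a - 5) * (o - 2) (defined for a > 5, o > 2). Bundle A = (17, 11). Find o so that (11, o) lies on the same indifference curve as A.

U(17, 11) = 108.
Set U(11, o) = 108 and solve.
With a = 11: (11 − 5) = 6, so (o − 2) = 108/6 = 18.
So o = 2 + 18 = 20.
Check: U(11, 20) = 108.

o = 20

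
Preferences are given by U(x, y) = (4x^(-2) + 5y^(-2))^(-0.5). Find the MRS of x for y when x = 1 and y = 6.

For CES with ρ = -2, MRS = (4/5)·(y/x)^3.
At (1, 6): MRS = 172.8.
That is, one extra unit of x is worth 172.8 units of y at the margin.

MRS = 172.8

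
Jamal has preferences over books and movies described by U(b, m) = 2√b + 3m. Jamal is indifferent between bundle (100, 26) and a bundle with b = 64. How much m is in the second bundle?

U(100, 26) = 98.
Set U(64, m) = 98 and solve.
With b = 64: √64 = 8, so 3m = 98 − 2·8 = 82 and m = 82/3.
Check: U(64, 82/3) = 98.

m = 82/3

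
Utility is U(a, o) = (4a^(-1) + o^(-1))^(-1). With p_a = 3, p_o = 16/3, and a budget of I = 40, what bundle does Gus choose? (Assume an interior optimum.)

For CES with ρ = -1, MRS = (4/1)·(o/a)^2.
Tangency: set MRS = p_a/p_o = 3/(16/3) = 9/16.
So (o/a)^2 = 9/64; taking the square root, o/a = 0.375, i.e. o = 0.375·a.
Substitute into the budget 3·a + (16/3)·o = 40: 5·a = 40, so a* = 8 and o* = 0.375·8 = 3.

a* = 8, o* = 3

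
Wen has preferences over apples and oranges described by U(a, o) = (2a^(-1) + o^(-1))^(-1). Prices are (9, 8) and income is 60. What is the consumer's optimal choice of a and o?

For CES with ρ = -1, MRS = (2/1)·(o/a)^2.
Tangency: set MRS = p_a/p_o = 9/8 = 1.125.
So (o/a)^2 = 9/16; taking the square root, o/a = 0.75, i.e. o = 0.75·a.
Substitute into the budget 9·a + 8·o = 60: 15·a = 60, so a* = 4 and o* = 0.75·4 = 3.

a* = 4, o* = 3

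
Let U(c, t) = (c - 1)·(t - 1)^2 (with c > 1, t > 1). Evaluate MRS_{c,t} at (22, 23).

MU_c = (t−1)^2, MU_t = 2·(c−1)·(t−1).
MRS = (1/2)·(t−1)/(c−1).
At (22, 23): MRS = 11/21.
The indifference curve has slope −11/21 at this bundle.

MRS = 11/21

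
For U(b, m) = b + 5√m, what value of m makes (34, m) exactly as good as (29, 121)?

U(29, 121) = 84.
Set U(34, m) = 84 and solve.
With b = 34: 5√m = 84 − 34 = 50, so √m = 10 and m = 100.
Check: U(34, 100) = 84.

m = 100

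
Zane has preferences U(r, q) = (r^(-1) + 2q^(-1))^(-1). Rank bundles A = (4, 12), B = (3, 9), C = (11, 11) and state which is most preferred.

Evaluate utility at each bundle:
U(A) = 2.400.
U(B) = 1.800.
U(C) = 3.667.
Highest utility is C, so C ≻ A ≻ B.

Bundle C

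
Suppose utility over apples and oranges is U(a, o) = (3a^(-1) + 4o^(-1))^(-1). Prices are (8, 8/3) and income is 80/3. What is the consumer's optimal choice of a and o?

For CES with ρ = -1, MRS = (3/4)·(o/a)^2.
Tangency: set MRS = p_a/p_o = 8/(8/3) = 3.
So (o/a)^2 = 4; taking the square root, o/a = 2, i.e. o = 2·a.
Substitute into the budget 8·a + (8/3)·o = 80/3: (40/3)·a = 80/3, so a* = 2 and o* = 2·2 = 4.

a* = 2, o* = 4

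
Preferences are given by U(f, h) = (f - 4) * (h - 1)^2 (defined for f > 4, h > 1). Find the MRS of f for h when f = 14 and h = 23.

MU_f = (h−1)^2, MU_h = 2·(f−4)·(h−1).
MRS = (1/2)·(h−1)/(f−4).
At (14, 23): MRS = 1.1.
The indifference curve has slope −1.1 at this bundle.

MRS = 1.1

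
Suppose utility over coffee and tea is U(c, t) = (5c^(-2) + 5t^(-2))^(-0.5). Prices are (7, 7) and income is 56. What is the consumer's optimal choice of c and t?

c* = 4, t* = 4

For CES with ρ = -2, MRS = (t/c)^3.
Tangency: set MRS = p_c/p_t = 7/7 = 1.
So (t/c)^3 = 1; taking the cube root, t/c = 1, i.e. t = c.
Substitute into the budget 7·c + 7·t = 56: 14·c = 56, so c* = 4 and t* = 4.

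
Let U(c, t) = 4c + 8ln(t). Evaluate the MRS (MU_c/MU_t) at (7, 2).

MRS = 1

MU_c = 4, MU_t = 8/t.
MRS = 4 ÷ (8/t).
At (7, 2): MRS = 1.
The indifference curve has slope −1 at this bundle.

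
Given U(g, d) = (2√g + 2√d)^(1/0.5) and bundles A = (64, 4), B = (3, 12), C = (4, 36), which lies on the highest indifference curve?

Evaluate utility at each bundle:
U(A) = 400.000.
U(B) = 108.000.
U(C) = 256.000.
Highest utility is A, so A ≻ C ≻ B.

Bundle A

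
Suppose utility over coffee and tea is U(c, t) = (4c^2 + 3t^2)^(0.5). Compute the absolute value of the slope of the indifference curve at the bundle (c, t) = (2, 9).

For CES with ρ = 2, MRS = (4/3)·(t/c)^(-1).
At (2, 9): MRS = 8/27.
The indifference curve has slope −8/27 at this bundle.

MRS = 8/27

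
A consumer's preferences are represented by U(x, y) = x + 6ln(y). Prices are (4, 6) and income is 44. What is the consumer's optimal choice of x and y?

x* = 5, y* = 4

MU_x = 1, MU_y = 6/y.
MRS = 1 ÷ (6/y).
Tangency: set MRS = p_x/p_y = 4/6 = 2/3.
MRS depends only on y: (1/6)·y = 2/3 ⇒ y* = (2/3)/(1/6) = 4.
From the budget, 4·x = 44 − 6·4 = 20, so x* = 5.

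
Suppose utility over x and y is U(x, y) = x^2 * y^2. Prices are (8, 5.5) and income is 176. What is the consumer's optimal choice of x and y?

MU_x = 2·x·y^2 and MU_y = 2·x^2·y.
MRS = MU_x/MU_y = y/x.
Tangency: set MRS = p_x/p_y = 8/5.5 = 16/11.
So y/x = 16/11, i.e. y = (16/11)·x.
Substitute into the budget 8·x + 5.5·y = 176: 16·x = 176, so x* = 11.
Then y* = (16/11)·11 = 16.

x* = 11, y* = 16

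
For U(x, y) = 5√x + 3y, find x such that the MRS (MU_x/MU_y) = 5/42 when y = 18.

x = 49

MU_x = 5/(2√x), MU_y = 3.
MRS = 5/(2√x) ÷ 3.
MRS depends only on x: (5/6)/√x = 5/42 ⇒ √x = (5/6)/(5/42) = 7 ⇒ x = 49.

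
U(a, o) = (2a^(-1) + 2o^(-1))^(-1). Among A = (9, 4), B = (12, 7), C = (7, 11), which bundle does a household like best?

Bundle B

Evaluate utility at each bundle:
U(A) = 1.385.
U(B) = 2.211.
U(C) = 2.139.
Highest utility is B, so B ≻ C ≻ A.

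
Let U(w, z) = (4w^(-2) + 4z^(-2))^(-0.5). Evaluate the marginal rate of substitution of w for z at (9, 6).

For CES with ρ = -2, MRS = (z/w)^3.
At (9, 6): MRS = 8/27.
The indifference curve has slope −8/27 at this bundle.

MRS = 8/27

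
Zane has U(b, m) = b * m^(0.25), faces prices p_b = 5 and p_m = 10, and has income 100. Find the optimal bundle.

MU_b = m^(0.25) and MU_m = 0.25·b·m^(-0.75).
MRS = MU_b/MU_m = (4)·m/b.
Tangency: set MRS = p_b/p_m = 5/10 = 0.5.
So (4)·m/b = 0.5, i.e. m = 0.125·b.
Substitute into the budget 5·b + 10·m = 100: 6.25·b = 100, so b* = 16.
Then m* = 0.125·16 = 2.

b* = 16, m* = 2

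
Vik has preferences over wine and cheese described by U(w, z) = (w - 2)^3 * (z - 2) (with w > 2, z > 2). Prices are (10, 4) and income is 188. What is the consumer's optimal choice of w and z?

w* = 14, z* = 12

MU_w = 3·(w−2)^2·(z−2), MU_z = (w−2)^3.
MRS = (3/1)·(z−2)/(w−2).
Tangency: set MRS = p_w/p_z = 10/4 = 2.5.
So (3/1)·(z − 2)/(w − 2) = 2.5, i.e. (z − 2) = (5/6)·(w − 2).
Rewrite the budget in excess-of-subsistence terms: 10·(w − 2) + 4·(z − 2) = 188 − 10·2 − 4·2 = 160.
Substituting, (40/3)·(w − 2) = 160, so w − 2 = 12 and w* = 14.
Then z − 2 = (5/6)·12 = 10, so z* = 12.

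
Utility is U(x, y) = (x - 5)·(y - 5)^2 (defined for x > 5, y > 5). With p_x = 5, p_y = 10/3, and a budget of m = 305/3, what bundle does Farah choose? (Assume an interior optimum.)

MU_x = (y−5)^2, MU_y = 2·(x−5)·(y−5).
MRS = (1/2)·(y−5)/(x−5).
Tangency: set MRS = p_x/p_y = 5/(10/3) = 1.5.
So (1/2)·(y − 5)/(x − 5) = 1.5, i.e. (y − 5) = 3·(x − 5).
Rewrite the budget in excess-of-subsistence terms: 5·(x − 5) + (10/3)·(y − 5) = 305/3 − 5·5 − (10/3)·5 = 60.
Substituting, 15·(x − 5) = 60, so x − 5 = 4 and x* = 9.
Then y − 5 = 3·4 = 12, so y* = 17.

x* = 9, y* = 17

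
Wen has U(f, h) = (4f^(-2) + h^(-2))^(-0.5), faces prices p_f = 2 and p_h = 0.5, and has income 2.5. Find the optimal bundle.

f* = 1, h* = 1

For CES with ρ = -2, MRS = (4/1)·(h/f)^3.
Tangency: set MRS = p_f/p_h = 2/0.5 = 4.
So (h/f)^3 = 1; taking the cube root, h/f = 1, i.e. h = f.
Substitute into the budget 2·f + 0.5·h = 2.5: 2.5·f = 2.5, so f* = 1 and h* = 1.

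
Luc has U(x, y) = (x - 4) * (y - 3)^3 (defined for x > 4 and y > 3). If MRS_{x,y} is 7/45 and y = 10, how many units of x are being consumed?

MU_x = (y−3)^3, MU_y = 3·(x−4)·(y−3)^2.
MRS = (1/3)·(y−3)/(x−4).
Substitute y = 10: MRS = (7/3)/(x − 4). Setting this equal to 7/45 gives x − 4 = (7/3)/(7/45) = 15, so x = 19.

x = 19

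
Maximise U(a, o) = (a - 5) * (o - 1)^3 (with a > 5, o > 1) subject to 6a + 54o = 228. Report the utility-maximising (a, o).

a* = 11, o* = 3

MU_a = (o−1)^3, MU_o = 3·(a−5)·(o−1)^2.
MRS = (1/3)·(o−1)/(a−5).
Tangency: set MRS = p_a/p_o = 6/54 = 1/9.
So (1/3)·(o − 1)/(a − 5) = 1/9, i.e. (o − 1) = (1/3)·(a − 5).
Rewrite the budget in excess-of-subsistence terms: 6·(a − 5) + 54·(o − 1) = 228 − 6·5 − 54·1 = 144.
Substituting, 24·(a − 5) = 144, so a − 5 = 6 and a* = 11.
Then o − 1 = (1/3)·6 = 2, so o* = 3.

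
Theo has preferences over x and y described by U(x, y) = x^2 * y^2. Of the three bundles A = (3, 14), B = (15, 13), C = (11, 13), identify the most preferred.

Bundle B

Evaluate utility at each bundle:
U(A) = 1764.
U(B) = 38025.
U(C) = 20449.
Highest utility is B, so B ≻ C ≻ A.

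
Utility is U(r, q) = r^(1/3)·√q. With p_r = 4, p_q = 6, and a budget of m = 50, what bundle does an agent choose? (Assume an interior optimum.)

MU_r = 1/3·r^(-2/3)·√q and MU_q = 0.5·r^(1/3)·q^(-0.5).
MRS = MU_r/MU_q = (2/3)·q/r.
Tangency: set MRS = p_r/p_q = 4/6 = 2/3.
So (2/3)·q/r = 2/3, i.e. q = r.
Substitute into the budget 4·r + 6·q = 50: 10·r = 50, so r* = 5.
Then q* = 5.

r* = 5, q* = 5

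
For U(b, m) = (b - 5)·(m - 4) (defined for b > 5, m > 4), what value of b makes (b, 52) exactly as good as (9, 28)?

b = 7

U(9, 28) = 96.
Set U(b, 52) = 96 and solve.
With m = 52: (52 − 4) = 48, so (b − 5) = 96/48 = 2.
So b = 5 + 2 = 7.
Check: U(7, 52) = 96.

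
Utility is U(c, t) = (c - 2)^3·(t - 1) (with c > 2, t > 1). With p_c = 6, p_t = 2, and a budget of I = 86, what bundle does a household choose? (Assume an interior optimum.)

MU_c = 3·(c−2)^2·(t−1), MU_t = (c−2)^3.
MRS = (3/1)·(t−1)/(c−2).
Tangency: set MRS = p_c/p_t = 6/2 = 3.
So (3/1)·(t − 1)/(c − 2) = 3, i.e. (t − 1) = (c − 2).
Rewrite the budget in excess-of-subsistence terms: 6·(c − 2) + 2·(t − 1) = 86 − 6·2 − 2·1 = 72.
Substituting, 8·(c − 2) = 72, so c − 2 = 9 and c* = 11.
Then t − 1 = 9, so t* = 10.

c* = 11, t* = 10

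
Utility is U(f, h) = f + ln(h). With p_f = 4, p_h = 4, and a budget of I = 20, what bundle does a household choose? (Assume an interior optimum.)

f* = 4, h* = 1

MU_f = 1, MU_h = 1/h.
MRS = 1 ÷ (1/h).
Tangency: set MRS = p_f/p_h = 4/4 = 1.
MRS depends only on h: h = 1 ⇒ h* = 1.
From the budget, 4·f = 20 − 4·1 = 16, so f* = 4.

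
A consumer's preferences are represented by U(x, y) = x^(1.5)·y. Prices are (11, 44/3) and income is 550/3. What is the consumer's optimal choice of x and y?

MU_x = 1.5·√x·y and MU_y = x^(1.5).
MRS = MU_x/MU_y = (1.5)·y/x.
Tangency: set MRS = p_x/p_y = 11/(44/3) = 0.75.
So (1.5)·y/x = 0.75, i.e. y = 0.5·x.
Substitute into the budget 11·x + (44/3)·y = 550/3: (55/3)·x = 550/3, so x* = 10.
Then y* = 0.5·10 = 5.

x* = 10, y* = 5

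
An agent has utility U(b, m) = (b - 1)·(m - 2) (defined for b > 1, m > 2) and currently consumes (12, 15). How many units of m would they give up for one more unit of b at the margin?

MU_b = (m−2), MU_m = (b−1).
MRS = (m−2)/(b−1).
At (12, 15): MRS = 13/11.
So at (12, 15) the consumer would give up 13/11 units of m for one more unit of b.

MRS = 13/11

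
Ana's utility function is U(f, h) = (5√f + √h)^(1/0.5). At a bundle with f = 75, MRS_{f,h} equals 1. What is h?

h = 3

For CES with ρ = 0.5, MRS = (5/1)·√(h/f).
Setting (5/1)·√(h/75) = 1 gives √(h/75) = 0.2, so h/75 = 1/25 and h = 3.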